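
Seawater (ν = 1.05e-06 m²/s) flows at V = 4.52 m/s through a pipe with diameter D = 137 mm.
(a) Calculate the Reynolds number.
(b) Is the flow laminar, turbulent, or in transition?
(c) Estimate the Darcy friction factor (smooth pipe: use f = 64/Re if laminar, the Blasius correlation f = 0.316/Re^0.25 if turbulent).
(a) Re = V·D/ν = 4.52·0.137/1.05e-06 = 589750
(b) Flow regime: turbulent (Re > 4000)
(c) Friction factor: f = 0.316/Re^0.25 = 0.316/589750^0.25 = 0.0114 (Blasius is strictly valid for Re ≲ 1e5; used here as the smooth-pipe estimate the problem specifies)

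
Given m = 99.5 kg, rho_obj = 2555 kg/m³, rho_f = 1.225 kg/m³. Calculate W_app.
Formula: W_{app} = mg\left(1 - \frac{\rho_f}{\rho_{obj}}\right)
W_app = 99.5·9.81·(1 − 1.225/2555) = 975.6 N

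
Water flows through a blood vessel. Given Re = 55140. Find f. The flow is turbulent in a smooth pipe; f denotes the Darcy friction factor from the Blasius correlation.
Formula: f = \frac{0.316}{Re^{0.25}}
f = 0.316/55140^0.25 = 0.02062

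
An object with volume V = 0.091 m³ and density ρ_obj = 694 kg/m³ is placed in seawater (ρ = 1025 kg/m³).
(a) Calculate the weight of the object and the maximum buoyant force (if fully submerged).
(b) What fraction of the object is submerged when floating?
(a) W=rho_obj*g*V=694*9.81*0.091=619.5 N; F_B(max)=rho*g*V=1025*9.81*0.091=915.0 N
(b) Floating fraction=rho_obj/rho=694/1025=0.677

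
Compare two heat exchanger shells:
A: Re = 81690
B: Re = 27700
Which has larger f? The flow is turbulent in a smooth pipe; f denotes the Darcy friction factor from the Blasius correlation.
f(A) = 0.01869, f(B) = 0.02449. Answer: B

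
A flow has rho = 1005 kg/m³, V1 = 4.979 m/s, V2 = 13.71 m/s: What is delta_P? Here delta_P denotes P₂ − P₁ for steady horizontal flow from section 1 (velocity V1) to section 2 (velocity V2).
Formula: \Delta P = \frac{1}{2} \rho (V_1^2 - V_2^2)
delta_P = 0.5·1005·(4.979² − 13.71²)/1000 = -81.99 kPa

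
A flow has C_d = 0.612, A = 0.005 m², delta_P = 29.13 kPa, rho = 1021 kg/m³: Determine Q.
Formula: Q = C_d A \sqrt{\frac{2 \Delta P}{\rho}}
Q = 0.612·0.005·√(2·(29.13·1000)/1021)·1000 = 23.11 L/s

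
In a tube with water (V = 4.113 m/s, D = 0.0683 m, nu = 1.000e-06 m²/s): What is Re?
Formula: Re = \frac{V D}{\nu}
Re = 4.113·0.0683/1.000e-06 = 280918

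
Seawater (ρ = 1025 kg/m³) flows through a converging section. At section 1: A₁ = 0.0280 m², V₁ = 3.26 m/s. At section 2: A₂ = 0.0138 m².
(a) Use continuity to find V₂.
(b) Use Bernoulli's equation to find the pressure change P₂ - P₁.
(a) Continuity: A₁V₁=A₂V₂ -> V₂=A₁V₁/A₂=0.0280*3.26/0.0138=6.61 m/s
(b) Bernoulli: P₂-P₁=0.5*rho*(V₁^2-V₂^2)/1000=0.5*1025*(3.26^2-6.61^2)/1000=-16.95 kPa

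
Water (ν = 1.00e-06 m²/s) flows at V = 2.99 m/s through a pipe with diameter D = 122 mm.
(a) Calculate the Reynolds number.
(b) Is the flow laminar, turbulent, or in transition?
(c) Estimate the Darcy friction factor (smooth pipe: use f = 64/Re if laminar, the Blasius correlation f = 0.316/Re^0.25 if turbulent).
(a) Re = V·D/ν = 2.99·0.122/1.00e-06 = 364780
(b) Flow regime: turbulent (Re > 4000)
(c) Friction factor: f = 0.316/Re^0.25 = 0.316/364780^0.25 = 0.01286 (Blasius is strictly valid for Re ≲ 1e5; used here as the smooth-pipe estimate the problem specifies)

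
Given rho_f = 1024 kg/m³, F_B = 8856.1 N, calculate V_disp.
Formula: F_B = \rho_f g V_{disp}
Substituting knowns: 8856.1 = 1024·9.81·V_disp
Solving for V_disp: V_disp = 8856.1/(1024·9.81) = 0.8816 m³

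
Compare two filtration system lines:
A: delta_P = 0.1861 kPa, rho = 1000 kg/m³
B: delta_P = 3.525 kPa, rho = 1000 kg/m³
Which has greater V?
V(A) = 0.6101 m/s, V(B) = 2.655 m/s. Answer: B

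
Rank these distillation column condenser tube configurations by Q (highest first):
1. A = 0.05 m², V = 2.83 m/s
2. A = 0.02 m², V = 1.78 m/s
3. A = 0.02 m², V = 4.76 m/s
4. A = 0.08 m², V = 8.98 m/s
Case 1: Q = 141.5 L/s
Case 2: Q = 35.6 L/s
Case 3: Q = 95.2 L/s
Case 4: Q = 718.4 L/s
Ranking (highest first): 4, 1, 3, 2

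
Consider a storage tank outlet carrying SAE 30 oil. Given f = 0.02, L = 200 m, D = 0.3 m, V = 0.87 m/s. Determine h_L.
Formula: h_L = f \frac{L}{D} \frac{V^2}{2g}
h_L = 0.02·(200/0.3)·0.87²/(2·9.81) = 0.5144 m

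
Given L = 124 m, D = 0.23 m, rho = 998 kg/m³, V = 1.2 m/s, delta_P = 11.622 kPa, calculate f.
Formula: \Delta P = f \frac{L}{D} \frac{\rho V^2}{2}
Substituting knowns: 11.622 = f·(124/0.23)·0.5·998·1.2²/1000
Solving for f: f = (11.622·1000)/((124/0.23)·0.5·998·1.2²) = 0.03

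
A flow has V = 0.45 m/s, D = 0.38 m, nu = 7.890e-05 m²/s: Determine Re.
Formula: Re = \frac{V D}{\nu}
Re = 0.45·0.38/7.890e-05 = 2167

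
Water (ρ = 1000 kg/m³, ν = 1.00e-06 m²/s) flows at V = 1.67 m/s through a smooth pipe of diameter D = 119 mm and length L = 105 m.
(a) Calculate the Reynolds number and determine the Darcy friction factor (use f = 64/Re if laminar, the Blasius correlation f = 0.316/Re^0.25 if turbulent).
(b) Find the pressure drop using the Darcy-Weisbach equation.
(a) Re = V·D/ν = 1.67·0.119/1.00e-06 = 198730 → turbulent (Re > 4000); f = 0.316/Re^0.25 = 0.316/198730^0.25 = 0.014967 (Blasius is strictly valid for Re ≲ 1e5; used here as the smooth-pipe estimate the problem specifies)
(b) Darcy-Weisbach: ΔP = f·(L/D)·½ρV²/1000 = 0.014967·(105/0.119)·½·1000·1.67²/1000 = 18.42 kPa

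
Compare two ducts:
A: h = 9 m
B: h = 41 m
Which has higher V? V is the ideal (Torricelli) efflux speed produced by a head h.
V(A) = 13.29 m/s, V(B) = 28.36 m/s. Answer: B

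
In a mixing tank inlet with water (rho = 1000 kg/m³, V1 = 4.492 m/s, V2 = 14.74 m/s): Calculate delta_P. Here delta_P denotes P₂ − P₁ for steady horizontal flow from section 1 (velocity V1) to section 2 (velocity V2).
Formula: \Delta P = \frac{1}{2} \rho (V_1^2 - V_2^2)
delta_P = 0.5·1000·(4.492² − 14.74²)/1000 = -98.54 kPa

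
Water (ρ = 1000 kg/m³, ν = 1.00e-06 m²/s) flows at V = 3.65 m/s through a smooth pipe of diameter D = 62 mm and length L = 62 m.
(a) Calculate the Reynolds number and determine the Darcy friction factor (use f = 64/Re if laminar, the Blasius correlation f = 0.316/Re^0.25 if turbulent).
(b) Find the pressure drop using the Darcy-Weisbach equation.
(a) Re = V·D/ν = 3.65·0.062/1.00e-06 = 226300 → turbulent (Re > 4000); f = 0.316/Re^0.25 = 0.316/226300^0.25 = 0.014488 (Blasius is strictly valid for Re ≲ 1e5; used here as the smooth-pipe estimate the problem specifies)
(b) Darcy-Weisbach: ΔP = f·(L/D)·½ρV²/1000 = 0.014488·(62/0.062)·½·1000·3.65²/1000 = 96.51 kPa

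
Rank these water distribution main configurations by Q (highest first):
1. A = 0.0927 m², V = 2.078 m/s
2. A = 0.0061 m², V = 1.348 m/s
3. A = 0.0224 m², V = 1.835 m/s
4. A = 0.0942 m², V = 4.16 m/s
Case 1: Q = 192.6 L/s
Case 2: Q = 8.223 L/s
Case 3: Q = 41.1 L/s
Case 4: Q = 391.9 L/s
Ranking (highest first): 4, 1, 3, 2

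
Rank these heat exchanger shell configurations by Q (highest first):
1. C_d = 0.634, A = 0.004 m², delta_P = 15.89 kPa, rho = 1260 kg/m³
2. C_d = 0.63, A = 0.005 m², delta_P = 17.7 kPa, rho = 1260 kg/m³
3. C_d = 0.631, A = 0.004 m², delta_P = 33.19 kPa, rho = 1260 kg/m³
Case 1: Q = 12.74 L/s
Case 2: Q = 16.7 L/s
Case 3: Q = 18.32 L/s
Ranking (highest first): 3, 2, 1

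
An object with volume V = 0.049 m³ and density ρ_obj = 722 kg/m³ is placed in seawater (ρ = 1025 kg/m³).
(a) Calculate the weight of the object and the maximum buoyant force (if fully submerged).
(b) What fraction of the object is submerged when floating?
(a) W=rho_obj*g*V=722*9.81*0.049=347.1 N; F_B(max)=rho*g*V=1025*9.81*0.049=492.7 N
(b) Floating fraction=rho_obj/rho=722/1025=0.704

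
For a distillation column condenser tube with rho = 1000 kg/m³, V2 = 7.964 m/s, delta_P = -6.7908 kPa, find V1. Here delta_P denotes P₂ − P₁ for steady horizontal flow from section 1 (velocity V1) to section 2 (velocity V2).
Formula: \Delta P = \frac{1}{2} \rho (V_1^2 - V_2^2)
Substituting knowns: -6.7908 = 0.5·1000·(V1² − 7.964²)/1000
Solving for V1: V1 = √(7.964² + 2·(-6.7908·1000)/1000) = 7.06 m/s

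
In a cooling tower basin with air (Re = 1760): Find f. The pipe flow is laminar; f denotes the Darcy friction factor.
Formula: f = \frac{64}{Re}
f = 64/1760 = 0.03636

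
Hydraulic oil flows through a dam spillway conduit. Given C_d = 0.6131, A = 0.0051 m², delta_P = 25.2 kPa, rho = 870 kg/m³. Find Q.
Formula: Q = C_d A \sqrt{\frac{2 \Delta P}{\rho}}
Q = 0.6131·0.0051·√(2·(25.2·1000)/870)·1000 = 23.8 L/s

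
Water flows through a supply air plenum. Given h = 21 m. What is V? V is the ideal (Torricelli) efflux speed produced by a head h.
Formula: V = \sqrt{2 g h}
V = √(2·9.81·21) = 20.3 m/s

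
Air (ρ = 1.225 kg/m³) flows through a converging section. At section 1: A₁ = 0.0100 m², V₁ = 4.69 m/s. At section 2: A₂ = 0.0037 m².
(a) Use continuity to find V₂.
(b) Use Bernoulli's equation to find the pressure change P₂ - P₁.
(a) Continuity: A₁V₁=A₂V₂ -> V₂=A₁V₁/A₂=0.0100*4.69/0.0037=12.68 m/s
(b) Bernoulli: P₂-P₁=0.5*rho*(V₁^2-V₂^2)/1000=0.5*1.225*(4.69^2-12.68^2)/1000=-0.08501 kPa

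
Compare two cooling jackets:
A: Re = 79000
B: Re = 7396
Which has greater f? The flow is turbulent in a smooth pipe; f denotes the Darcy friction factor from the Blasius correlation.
f(A) = 0.01885, f(B) = 0.03408. Answer: B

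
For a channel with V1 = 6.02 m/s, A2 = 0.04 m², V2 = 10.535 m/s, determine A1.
Formula: V_2 = \frac{A_1 V_1}{A_2}
Substituting knowns: 10.535 = A1·6.02/0.04
Solving for A1: A1 = 10.535·0.04/6.02 = 0.07 m²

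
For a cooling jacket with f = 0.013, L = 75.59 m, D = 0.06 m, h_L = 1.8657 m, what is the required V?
Formula: h_L = f \frac{L}{D} \frac{V^2}{2g}
Substituting knowns: 1.8657 = 0.013·(75.59/0.06)·V²/(2·9.81)
Solving for V: V = √(1.8657·2·9.81/(0.013·(75.59/0.06))) = 1.495 m/s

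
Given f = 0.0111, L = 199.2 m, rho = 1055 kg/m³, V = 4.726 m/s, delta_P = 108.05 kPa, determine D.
Formula: \Delta P = f \frac{L}{D} \frac{\rho V^2}{2}
Substituting knowns: 108.05 = 0.0111·(199.2/D)·0.5·1055·4.726²/1000
Solving for D: D = 0.0111·199.2·0.5·1055·4.726²/(108.05·1000) = 0.2411 m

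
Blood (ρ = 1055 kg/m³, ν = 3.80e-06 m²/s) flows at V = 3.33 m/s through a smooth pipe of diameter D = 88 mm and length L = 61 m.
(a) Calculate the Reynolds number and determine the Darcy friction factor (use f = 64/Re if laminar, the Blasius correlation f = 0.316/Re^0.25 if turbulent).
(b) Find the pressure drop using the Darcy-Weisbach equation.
(a) Re = V·D/ν = 3.33·0.088/3.80e-06 = 77116 → turbulent (Re > 4000); f = 0.316/Re^0.25 = 0.316/77116^0.25 = 0.018963
(b) Darcy-Weisbach: ΔP = f·(L/D)·½ρV²/1000 = 0.018963·(61/0.088)·½·1055·3.33²/1000 = 76.89 kPa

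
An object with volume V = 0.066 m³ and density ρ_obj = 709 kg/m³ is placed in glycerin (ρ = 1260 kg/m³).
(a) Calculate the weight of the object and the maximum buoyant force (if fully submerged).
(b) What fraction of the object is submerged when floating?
(a) W=rho_obj*g*V=709*9.81*0.066=459.0 N; F_B(max)=rho*g*V=1260*9.81*0.066=815.8 N
(b) Floating fraction=rho_obj/rho=709/1260=0.563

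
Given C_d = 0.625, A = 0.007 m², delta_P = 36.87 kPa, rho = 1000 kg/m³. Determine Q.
Formula: Q = C_d A \sqrt{\frac{2 \Delta P}{\rho}}
Q = 0.625·0.007·√(2·(36.87·1000)/1000)·1000 = 37.57 L/s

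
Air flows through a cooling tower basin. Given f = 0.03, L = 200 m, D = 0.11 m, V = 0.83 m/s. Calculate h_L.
Formula: h_L = f \frac{L}{D} \frac{V^2}{2g}
h_L = 0.03·(200/0.11)·0.83²/(2·9.81) = 1.915 m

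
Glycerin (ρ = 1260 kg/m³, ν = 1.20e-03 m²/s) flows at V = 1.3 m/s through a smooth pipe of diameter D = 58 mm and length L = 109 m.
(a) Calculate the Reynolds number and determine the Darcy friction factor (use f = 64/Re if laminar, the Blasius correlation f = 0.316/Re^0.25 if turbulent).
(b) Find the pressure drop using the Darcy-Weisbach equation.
(a) Re = V·D/ν = 1.3·0.058/1.20e-03 = 62.833 → laminar (Re < 2300); f = 64/Re = 64/62.833 = 1.0186
(b) Darcy-Weisbach: ΔP = f·(L/D)·½ρV²/1000 = 1.0186·(109/0.058)·½·1260·1.3²/1000 = 2038 kPa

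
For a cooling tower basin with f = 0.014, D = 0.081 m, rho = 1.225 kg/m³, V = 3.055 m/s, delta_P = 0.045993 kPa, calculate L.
Formula: \Delta P = f \frac{L}{D} \frac{\rho V^2}{2}
Substituting knowns: 0.045993 = 0.014·(L/0.081)·0.5·1.225·3.055²/1000
Solving for L: L = (0.045993·1000)·0.081/(0.014·0.5·1.225·3.055²) = 46.55 m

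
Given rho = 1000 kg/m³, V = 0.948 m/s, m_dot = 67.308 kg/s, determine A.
Formula: \dot{m} = \rho A V
Substituting knowns: 67.308 = 1000·A·0.948
Solving for A: A = 67.308/(1000·0.948) = 0.071 m²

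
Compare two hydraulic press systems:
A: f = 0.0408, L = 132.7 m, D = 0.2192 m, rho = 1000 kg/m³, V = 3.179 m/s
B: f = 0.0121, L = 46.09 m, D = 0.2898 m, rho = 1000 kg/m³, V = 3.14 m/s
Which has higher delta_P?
delta_P(A) = 124.8 kPa, delta_P(B) = 9.487 kPa. Answer: A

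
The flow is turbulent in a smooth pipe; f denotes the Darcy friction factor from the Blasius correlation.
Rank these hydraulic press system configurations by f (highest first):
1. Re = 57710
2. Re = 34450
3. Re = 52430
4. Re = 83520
Case 1: f = 0.02039
Case 2: f = 0.02319
Case 3: f = 0.02088
Case 4: f = 0.01859
Ranking (highest first): 2, 3, 1, 4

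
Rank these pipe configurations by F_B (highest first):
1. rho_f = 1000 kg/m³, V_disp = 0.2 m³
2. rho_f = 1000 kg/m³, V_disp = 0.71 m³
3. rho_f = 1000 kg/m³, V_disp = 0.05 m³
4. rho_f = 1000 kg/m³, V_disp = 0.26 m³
Case 1: F_B = 1962 N
Case 2: F_B = 6965 N
Case 3: F_B = 490.5 N
Case 4: F_B = 2551 N
Ranking (highest first): 2, 4, 1, 3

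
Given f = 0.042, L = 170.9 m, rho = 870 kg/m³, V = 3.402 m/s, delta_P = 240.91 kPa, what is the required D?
Formula: \Delta P = f \frac{L}{D} \frac{\rho V^2}{2}
Substituting knowns: 240.91 = 0.042·(170.9/D)·0.5·870·3.402²/1000
Solving for D: D = 0.042·170.9·0.5·870·3.402²/(240.91·1000) = 0.15 m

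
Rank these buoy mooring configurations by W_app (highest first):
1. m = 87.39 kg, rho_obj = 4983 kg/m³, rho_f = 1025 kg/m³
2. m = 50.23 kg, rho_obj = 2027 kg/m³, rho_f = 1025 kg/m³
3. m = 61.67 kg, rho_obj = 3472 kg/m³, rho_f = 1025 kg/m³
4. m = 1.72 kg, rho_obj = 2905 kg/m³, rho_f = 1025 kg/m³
Case 1: W_app = 681 N
Case 2: W_app = 243.6 N
Case 3: W_app = 426.4 N
Case 4: W_app = 10.92 N
Ranking (highest first): 1, 3, 2, 4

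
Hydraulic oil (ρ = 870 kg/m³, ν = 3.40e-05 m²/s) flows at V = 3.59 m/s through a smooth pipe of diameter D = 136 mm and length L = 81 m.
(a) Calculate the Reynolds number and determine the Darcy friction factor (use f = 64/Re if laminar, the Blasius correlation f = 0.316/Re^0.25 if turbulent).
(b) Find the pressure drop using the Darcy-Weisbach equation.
(a) Re = V·D/ν = 3.59·0.136/3.40e-05 = 14360 → turbulent (Re > 4000); f = 0.316/Re^0.25 = 0.316/14360^0.25 = 0.028867
(b) Darcy-Weisbach: ΔP = f·(L/D)·½ρV²/1000 = 0.028867·(81/0.136)·½·870·3.59²/1000 = 96.39 kPa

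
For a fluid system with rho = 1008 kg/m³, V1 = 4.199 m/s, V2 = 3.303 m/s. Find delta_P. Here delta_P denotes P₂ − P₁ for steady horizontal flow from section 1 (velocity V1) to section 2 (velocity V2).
Formula: \Delta P = \frac{1}{2} \rho (V_1^2 - V_2^2)
delta_P = 0.5·1008·(4.199² − 3.303²)/1000 = 3.388 kPa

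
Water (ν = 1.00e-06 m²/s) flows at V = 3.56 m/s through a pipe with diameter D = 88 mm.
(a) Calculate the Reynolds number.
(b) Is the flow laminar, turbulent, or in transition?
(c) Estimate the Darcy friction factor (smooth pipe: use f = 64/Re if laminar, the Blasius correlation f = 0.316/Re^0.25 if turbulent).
(a) Re = V·D/ν = 3.56·0.088/1.00e-06 = 313280
(b) Flow regime: turbulent (Re > 4000)
(c) Friction factor: f = 0.316/Re^0.25 = 0.316/313280^0.25 = 0.01336 (Blasius is strictly valid for Re ≲ 1e5; used here as the smooth-pipe estimate the problem specifies)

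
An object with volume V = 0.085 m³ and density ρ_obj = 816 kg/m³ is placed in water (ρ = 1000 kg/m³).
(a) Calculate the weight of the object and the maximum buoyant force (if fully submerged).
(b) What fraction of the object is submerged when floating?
(a) W=rho_obj*g*V=816*9.81*0.085=680.4 N; F_B(max)=rho*g*V=1000*9.81*0.085=833.9 N
(b) Floating fraction=rho_obj/rho=816/1000=0.816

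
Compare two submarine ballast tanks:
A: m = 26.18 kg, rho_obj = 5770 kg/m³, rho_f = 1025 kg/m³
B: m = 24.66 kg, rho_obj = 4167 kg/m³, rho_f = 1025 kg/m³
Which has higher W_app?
W_app(A) = 211.2 N, W_app(B) = 182.4 N. Answer: A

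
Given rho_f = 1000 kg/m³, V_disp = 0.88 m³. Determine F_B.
Formula: F_B = \rho_f g V_{disp}
F_B = 1000·9.81·0.88 = 8633 N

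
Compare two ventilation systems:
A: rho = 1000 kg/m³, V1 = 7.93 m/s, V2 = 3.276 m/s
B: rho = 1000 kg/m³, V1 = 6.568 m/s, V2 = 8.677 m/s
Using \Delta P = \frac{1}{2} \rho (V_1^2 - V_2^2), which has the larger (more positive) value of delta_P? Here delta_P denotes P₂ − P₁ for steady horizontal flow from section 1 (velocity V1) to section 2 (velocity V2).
delta_P(A) = 26.08 kPa, delta_P(B) = -16.08 kPa. Answer: A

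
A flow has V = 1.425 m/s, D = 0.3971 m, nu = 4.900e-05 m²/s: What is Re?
Formula: Re = \frac{V D}{\nu}
Re = 1.425·0.3971/4.900e-05 = 11548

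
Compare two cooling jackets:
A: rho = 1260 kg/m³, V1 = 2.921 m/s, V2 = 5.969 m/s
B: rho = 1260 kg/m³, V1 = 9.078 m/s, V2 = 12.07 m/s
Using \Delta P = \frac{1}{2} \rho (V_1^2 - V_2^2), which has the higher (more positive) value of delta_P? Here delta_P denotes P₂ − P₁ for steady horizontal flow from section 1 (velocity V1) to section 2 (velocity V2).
delta_P(A) = -17.07 kPa, delta_P(B) = -39.86 kPa. Answer: A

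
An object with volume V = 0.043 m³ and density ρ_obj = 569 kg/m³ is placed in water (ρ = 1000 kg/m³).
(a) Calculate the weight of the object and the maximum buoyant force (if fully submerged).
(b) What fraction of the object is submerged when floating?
(a) W=rho_obj*g*V=569*9.81*0.043=240.0 N; F_B(max)=rho*g*V=1000*9.81*0.043=421.8 N
(b) Floating fraction=rho_obj/rho=569/1000=0.569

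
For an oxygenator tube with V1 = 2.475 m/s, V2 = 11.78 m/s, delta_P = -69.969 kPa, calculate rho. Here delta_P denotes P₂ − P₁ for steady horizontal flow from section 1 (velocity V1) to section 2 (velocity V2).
Formula: \Delta P = \frac{1}{2} \rho (V_1^2 - V_2^2)
Substituting knowns: -69.969 = 0.5·rho·(2.475² − 11.78²)/1000
Solving for rho: rho = 2·(-69.969·1000)/(2.475² − 11.78²) = 1055 kg/m³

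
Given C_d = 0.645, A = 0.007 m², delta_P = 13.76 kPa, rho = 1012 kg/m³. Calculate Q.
Formula: Q = C_d A \sqrt{\frac{2 \Delta P}{\rho}}
Q = 0.645·0.007·√(2·(13.76·1000)/1012)·1000 = 23.54 L/s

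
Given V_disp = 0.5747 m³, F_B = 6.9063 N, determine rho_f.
Formula: F_B = \rho_f g V_{disp}
Substituting knowns: 6.9063 = rho_f·9.81·0.5747
Solving for rho_f: rho_f = 6.9063/(9.81·0.5747) = 1.225 kg/m³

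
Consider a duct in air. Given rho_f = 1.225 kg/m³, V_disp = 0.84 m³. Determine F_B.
Formula: F_B = \rho_f g V_{disp}
F_B = 1.225·9.81·0.84 = 10.09 N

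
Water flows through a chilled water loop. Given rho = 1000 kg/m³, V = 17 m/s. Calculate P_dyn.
Formula: P_{dyn} = \frac{1}{2} \rho V^2
P_dyn = 0.5·1000·17²/1000 = 144.5 kPa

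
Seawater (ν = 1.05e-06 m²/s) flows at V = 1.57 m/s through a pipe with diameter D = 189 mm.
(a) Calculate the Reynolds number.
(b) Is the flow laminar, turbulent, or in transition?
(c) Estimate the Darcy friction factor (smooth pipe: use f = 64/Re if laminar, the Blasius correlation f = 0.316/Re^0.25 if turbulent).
(a) Re = V·D/ν = 1.57·0.189/1.05e-06 = 282600
(b) Flow regime: turbulent (Re > 4000)
(c) Friction factor: f = 0.316/Re^0.25 = 0.316/282600^0.25 = 0.01371 (Blasius is strictly valid for Re ≲ 1e5; used here as the smooth-pipe estimate the problem specifies)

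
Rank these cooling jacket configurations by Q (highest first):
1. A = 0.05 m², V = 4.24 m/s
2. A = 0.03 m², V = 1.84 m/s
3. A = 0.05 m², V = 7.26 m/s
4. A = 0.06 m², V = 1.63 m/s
Case 1: Q = 212 L/s
Case 2: Q = 55.2 L/s
Case 3: Q = 363 L/s
Case 4: Q = 97.8 L/s
Ranking (highest first): 3, 1, 4, 2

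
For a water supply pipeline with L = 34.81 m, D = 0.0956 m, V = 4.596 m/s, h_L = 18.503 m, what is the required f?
Formula: h_L = f \frac{L}{D} \frac{V^2}{2g}
Substituting knowns: 18.503 = f·(34.81/0.0956)·4.596²/(2·9.81)
Solving for f: f = 18.503·2·9.81/((34.81/0.0956)·4.596²) = 0.0472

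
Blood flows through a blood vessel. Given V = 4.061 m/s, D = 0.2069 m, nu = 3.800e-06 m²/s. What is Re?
Formula: Re = \frac{V D}{\nu}
Re = 4.061·0.2069/3.800e-06 = 221111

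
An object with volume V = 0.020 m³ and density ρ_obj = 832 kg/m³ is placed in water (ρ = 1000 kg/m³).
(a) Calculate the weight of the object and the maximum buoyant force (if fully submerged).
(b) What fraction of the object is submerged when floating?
(a) W=rho_obj*g*V=832*9.81*0.020=163.2 N; F_B(max)=rho*g*V=1000*9.81*0.020=196.2 N
(b) Floating fraction=rho_obj/rho=832/1000=0.832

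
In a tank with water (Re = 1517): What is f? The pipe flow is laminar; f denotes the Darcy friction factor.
Formula: f = \frac{64}{Re}
f = 64/1517 = 0.04219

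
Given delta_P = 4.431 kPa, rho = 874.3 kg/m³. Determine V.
Formula: V = \sqrt{\frac{2 \Delta P}{\rho}}
V = √(2·(4.431·1000)/874.3) = 3.184 m/s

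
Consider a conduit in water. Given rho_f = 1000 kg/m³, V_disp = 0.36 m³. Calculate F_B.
Formula: F_B = \rho_f g V_{disp}
F_B = 1000·9.81·0.36 = 3532 N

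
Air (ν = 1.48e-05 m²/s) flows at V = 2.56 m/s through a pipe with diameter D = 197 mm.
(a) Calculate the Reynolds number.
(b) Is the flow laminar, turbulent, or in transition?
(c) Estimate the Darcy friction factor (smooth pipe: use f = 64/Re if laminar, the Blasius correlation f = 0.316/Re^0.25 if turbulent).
(a) Re = V·D/ν = 2.56·0.197/1.48e-05 = 34076
(b) Flow regime: turbulent (Re > 4000)
(c) Friction factor: f = 0.316/Re^0.25 = 0.316/34076^0.25 = 0.02326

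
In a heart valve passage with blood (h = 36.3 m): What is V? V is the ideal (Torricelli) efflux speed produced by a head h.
Formula: V = \sqrt{2 g h}
V = √(2·9.81·36.3) = 26.69 m/s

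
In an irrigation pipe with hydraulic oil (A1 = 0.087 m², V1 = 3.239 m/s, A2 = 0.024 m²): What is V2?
Formula: V_2 = \frac{A_1 V_1}{A_2}
V2 = 0.087·3.239/0.024 = 11.74 m/s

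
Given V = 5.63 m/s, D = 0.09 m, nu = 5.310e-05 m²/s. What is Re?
Formula: Re = \frac{V D}{\nu}
Re = 5.63·0.09/5.310e-05 = 9542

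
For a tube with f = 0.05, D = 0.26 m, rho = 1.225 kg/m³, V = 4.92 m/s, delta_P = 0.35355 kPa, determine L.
Formula: \Delta P = f \frac{L}{D} \frac{\rho V^2}{2}
Substituting knowns: 0.35355 = 0.05·(L/0.26)·0.5·1.225·4.92²/1000
Solving for L: L = (0.35355·1000)·0.26/(0.05·0.5·1.225·4.92²) = 124 m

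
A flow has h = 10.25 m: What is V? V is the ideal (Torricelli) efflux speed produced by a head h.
Formula: V = \sqrt{2 g h}
V = √(2·9.81·10.25) = 14.18 m/s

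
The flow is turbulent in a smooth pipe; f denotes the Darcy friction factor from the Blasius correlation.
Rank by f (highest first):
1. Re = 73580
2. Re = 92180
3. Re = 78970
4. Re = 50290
Case 1: f = 0.01919
Case 2: f = 0.01814
Case 3: f = 0.01885
Case 4: f = 0.0211
Ranking (highest first): 4, 1, 3, 2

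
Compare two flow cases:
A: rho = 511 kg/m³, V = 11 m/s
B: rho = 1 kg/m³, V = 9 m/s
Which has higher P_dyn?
P_dyn(A) = 30.92 kPa, P_dyn(B) = 0.0405 kPa. Answer: A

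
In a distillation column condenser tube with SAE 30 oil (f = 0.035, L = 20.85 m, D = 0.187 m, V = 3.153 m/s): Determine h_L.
Formula: h_L = f \frac{L}{D} \frac{V^2}{2g}
h_L = 0.035·(20.85/0.187)·3.153²/(2·9.81) = 1.977 m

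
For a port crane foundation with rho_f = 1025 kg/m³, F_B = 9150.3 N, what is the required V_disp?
Formula: F_B = \rho_f g V_{disp}
Substituting knowns: 9150.3 = 1025·9.81·V_disp
Solving for V_disp: V_disp = 9150.3/(1025·9.81) = 0.91 m³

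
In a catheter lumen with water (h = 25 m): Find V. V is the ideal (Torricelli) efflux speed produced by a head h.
Formula: V = \sqrt{2 g h}
V = √(2·9.81·25) = 22.15 m/s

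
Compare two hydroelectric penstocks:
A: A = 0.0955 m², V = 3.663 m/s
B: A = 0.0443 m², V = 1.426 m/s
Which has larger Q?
Q(A) = 349.8 L/s, Q(B) = 63.17 L/s. Answer: A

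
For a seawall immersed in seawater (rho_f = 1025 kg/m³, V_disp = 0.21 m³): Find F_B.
Formula: F_B = \rho_f g V_{disp}
F_B = 1025·9.81·0.21 = 2112 N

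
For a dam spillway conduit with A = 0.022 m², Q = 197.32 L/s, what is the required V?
Formula: Q = A V
Substituting knowns: 197.32 = 0.022·V·1000
Solving for V: V = (197.32/1000)/0.022 = 8.969 m/s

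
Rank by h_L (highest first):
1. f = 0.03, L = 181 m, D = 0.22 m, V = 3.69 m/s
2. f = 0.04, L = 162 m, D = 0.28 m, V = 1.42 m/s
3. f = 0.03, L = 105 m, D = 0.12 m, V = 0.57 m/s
Case 1: h_L = 17.13 m
Case 2: h_L = 2.378 m
Case 3: h_L = 0.4347 m
Ranking (highest first): 1, 2, 3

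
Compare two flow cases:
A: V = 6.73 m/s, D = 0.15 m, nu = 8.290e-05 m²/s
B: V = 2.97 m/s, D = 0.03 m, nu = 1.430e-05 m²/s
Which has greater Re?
Re(A) = 12177, Re(B) = 6231. Answer: A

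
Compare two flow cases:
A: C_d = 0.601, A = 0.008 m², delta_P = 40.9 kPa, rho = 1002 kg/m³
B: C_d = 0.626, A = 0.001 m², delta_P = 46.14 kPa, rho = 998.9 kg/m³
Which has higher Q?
Q(A) = 43.44 L/s, Q(B) = 6.017 L/s. Answer: A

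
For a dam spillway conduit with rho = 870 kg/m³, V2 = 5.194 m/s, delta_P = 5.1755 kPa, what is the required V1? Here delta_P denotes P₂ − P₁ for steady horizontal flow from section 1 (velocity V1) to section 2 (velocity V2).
Formula: \Delta P = \frac{1}{2} \rho (V_1^2 - V_2^2)
Substituting knowns: 5.1755 = 0.5·870·(V1² − 5.194²)/1000
Solving for V1: V1 = √(5.194² + 2·(5.1755·1000)/870) = 6.235 m/s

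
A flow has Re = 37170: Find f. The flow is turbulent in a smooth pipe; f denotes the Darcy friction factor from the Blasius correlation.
Formula: f = \frac{0.316}{Re^{0.25}}
f = 0.316/37170^0.25 = 0.02276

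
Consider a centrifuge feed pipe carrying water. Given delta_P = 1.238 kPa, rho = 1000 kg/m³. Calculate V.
Formula: V = \sqrt{\frac{2 \Delta P}{\rho}}
V = √(2·(1.238·1000)/1000) = 1.574 m/s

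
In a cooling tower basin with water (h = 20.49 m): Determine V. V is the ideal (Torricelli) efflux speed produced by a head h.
Formula: V = \sqrt{2 g h}
V = √(2·9.81·20.49) = 20.05 m/s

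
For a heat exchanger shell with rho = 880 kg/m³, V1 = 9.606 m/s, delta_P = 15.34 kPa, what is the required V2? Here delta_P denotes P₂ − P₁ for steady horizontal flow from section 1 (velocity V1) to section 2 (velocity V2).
Formula: \Delta P = \frac{1}{2} \rho (V_1^2 - V_2^2)
Substituting knowns: 15.34 = 0.5·880·(9.606² − V2²)/1000
Solving for V2: V2 = √(9.606² − 2·(15.34·1000)/880) = 7.577 m/s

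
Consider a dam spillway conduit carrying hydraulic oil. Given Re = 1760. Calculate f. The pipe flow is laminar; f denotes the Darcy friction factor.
Formula: f = \frac{64}{Re}
f = 64/1760 = 0.03636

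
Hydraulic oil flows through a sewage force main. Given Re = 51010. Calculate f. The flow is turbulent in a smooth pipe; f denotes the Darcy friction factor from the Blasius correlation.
Formula: f = \frac{0.316}{Re^{0.25}}
f = 0.316/51010^0.25 = 0.02103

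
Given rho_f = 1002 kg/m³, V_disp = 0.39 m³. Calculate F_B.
Formula: F_B = \rho_f g V_{disp}
F_B = 1002·9.81·0.39 = 3834 N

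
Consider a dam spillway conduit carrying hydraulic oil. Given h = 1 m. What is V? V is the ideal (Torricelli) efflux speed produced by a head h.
Formula: V = \sqrt{2 g h}
V = √(2·9.81·1) = 4.429 m/s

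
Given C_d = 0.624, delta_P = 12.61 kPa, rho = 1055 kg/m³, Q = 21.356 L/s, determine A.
Formula: Q = C_d A \sqrt{\frac{2 \Delta P}{\rho}}
Substituting knowns: 21.356 = 0.624·A·√(2·(12.61·1000)/1055)·1000
Solving for A: A = (21.356/1000)/(0.624·√(2·(12.61·1000)/1055)) = 0.007 m²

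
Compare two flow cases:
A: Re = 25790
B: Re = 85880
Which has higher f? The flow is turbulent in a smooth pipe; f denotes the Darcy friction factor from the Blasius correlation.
f(A) = 0.02494, f(B) = 0.01846. Answer: A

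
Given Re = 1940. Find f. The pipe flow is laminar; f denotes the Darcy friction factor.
Formula: f = \frac{64}{Re}
f = 64/1940 = 0.03299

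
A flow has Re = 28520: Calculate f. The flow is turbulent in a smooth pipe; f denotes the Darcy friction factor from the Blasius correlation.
Formula: f = \frac{0.316}{Re^{0.25}}
f = 0.316/28520^0.25 = 0.02432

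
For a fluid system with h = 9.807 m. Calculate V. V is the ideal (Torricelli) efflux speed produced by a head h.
Formula: V = \sqrt{2 g h}
V = √(2·9.81·9.807) = 13.87 m/s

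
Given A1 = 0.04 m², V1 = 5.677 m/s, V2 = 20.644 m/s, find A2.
Formula: V_2 = \frac{A_1 V_1}{A_2}
Substituting knowns: 20.644 = 0.04·5.677/A2
Solving for A2: A2 = 0.04·5.677/20.644 = 0.011 m²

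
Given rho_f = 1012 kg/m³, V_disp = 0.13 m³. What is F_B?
Formula: F_B = \rho_f g V_{disp}
F_B = 1012·9.81·0.13 = 1291 N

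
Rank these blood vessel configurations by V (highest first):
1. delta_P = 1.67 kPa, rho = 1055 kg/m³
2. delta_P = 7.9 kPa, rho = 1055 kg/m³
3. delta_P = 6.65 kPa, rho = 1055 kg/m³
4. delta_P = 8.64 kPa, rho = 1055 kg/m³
Case 1: V = 1.779 m/s
Case 2: V = 3.87 m/s
Case 3: V = 3.551 m/s
Case 4: V = 4.047 m/s
Ranking (highest first): 4, 2, 3, 1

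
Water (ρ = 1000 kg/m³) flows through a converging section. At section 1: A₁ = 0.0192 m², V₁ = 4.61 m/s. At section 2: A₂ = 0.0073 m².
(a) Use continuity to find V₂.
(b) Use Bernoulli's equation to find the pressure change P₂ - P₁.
(a) Continuity: A₁V₁=A₂V₂ -> V₂=A₁V₁/A₂=0.0192*4.61/0.0073=12.12 m/s
(b) Bernoulli: P₂-P₁=0.5*rho*(V₁^2-V₂^2)/1000=0.5*1000*(4.61^2-12.12^2)/1000=-62.82 kPa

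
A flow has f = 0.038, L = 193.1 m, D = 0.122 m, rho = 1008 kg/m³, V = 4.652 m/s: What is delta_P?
Formula: \Delta P = f \frac{L}{D} \frac{\rho V^2}{2}
delta_P = 0.038·(193.1/0.122)·0.5·1008·4.652²/1000 = 656 kPa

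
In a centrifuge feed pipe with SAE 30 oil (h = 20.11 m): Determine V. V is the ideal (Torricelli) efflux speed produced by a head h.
Formula: V = \sqrt{2 g h}
V = √(2·9.81·20.11) = 19.86 m/s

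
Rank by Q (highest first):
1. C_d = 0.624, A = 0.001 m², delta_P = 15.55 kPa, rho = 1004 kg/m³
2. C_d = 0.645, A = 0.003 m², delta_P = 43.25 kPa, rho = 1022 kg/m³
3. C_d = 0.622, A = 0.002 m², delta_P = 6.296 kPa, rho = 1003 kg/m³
Case 1: Q = 3.473 L/s
Case 2: Q = 17.8 L/s
Case 3: Q = 4.408 L/s
Ranking (highest first): 2, 3, 1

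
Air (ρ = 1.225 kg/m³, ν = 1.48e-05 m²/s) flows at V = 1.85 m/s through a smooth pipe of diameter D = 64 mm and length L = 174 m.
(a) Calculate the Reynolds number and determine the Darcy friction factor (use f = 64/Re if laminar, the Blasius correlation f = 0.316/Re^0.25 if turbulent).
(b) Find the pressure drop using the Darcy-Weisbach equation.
(a) Re = V·D/ν = 1.85·0.064/1.48e-05 = 8000 → turbulent (Re > 4000); f = 0.316/Re^0.25 = 0.316/8000^0.25 = 0.033413
(b) Darcy-Weisbach: ΔP = f·(L/D)·½ρV²/1000 = 0.033413·(174/0.064)·½·1.225·1.85²/1000 = 0.1904 kPa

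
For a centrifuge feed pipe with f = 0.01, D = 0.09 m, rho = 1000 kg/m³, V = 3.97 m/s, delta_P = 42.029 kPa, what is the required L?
Formula: \Delta P = f \frac{L}{D} \frac{\rho V^2}{2}
Substituting knowns: 42.029 = 0.01·(L/0.09)·0.5·1000·3.97²/1000
Solving for L: L = (42.029·1000)·0.09/(0.01·0.5·1000·3.97²) = 48 m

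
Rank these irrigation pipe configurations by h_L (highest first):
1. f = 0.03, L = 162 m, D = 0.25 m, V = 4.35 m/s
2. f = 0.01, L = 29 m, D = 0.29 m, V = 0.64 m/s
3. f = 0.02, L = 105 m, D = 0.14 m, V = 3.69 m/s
Case 1: h_L = 18.75 m
Case 2: h_L = 0.02088 m
Case 3: h_L = 10.41 m
Ranking (highest first): 1, 3, 2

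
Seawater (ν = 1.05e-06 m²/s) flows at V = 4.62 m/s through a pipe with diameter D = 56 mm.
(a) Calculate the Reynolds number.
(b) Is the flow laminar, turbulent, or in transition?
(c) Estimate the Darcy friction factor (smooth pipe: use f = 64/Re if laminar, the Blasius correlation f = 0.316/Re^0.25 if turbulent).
(a) Re = V·D/ν = 4.62·0.056/1.05e-06 = 246400
(b) Flow regime: turbulent (Re > 4000)
(c) Friction factor: f = 0.316/Re^0.25 = 0.316/246400^0.25 = 0.01418 (Blasius is strictly valid for Re ≲ 1e5; used here as the smooth-pipe estimate the problem specifies)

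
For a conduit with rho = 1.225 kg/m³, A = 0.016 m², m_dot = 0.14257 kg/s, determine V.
Formula: \dot{m} = \rho A V
Substituting knowns: 0.14257 = 1.225·0.016·V
Solving for V: V = 0.14257/(1.225·0.016) = 7.274 m/s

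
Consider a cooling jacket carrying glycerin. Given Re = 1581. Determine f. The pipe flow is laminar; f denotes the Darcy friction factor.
Formula: f = \frac{64}{Re}
f = 64/1581 = 0.04048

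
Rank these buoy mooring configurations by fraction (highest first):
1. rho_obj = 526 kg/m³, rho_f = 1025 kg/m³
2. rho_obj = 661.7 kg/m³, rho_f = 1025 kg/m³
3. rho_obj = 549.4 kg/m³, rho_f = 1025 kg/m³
Case 1: fraction = 0.5132
Case 2: fraction = 0.6456
Case 3: fraction = 0.536
Ranking (highest first): 2, 3, 1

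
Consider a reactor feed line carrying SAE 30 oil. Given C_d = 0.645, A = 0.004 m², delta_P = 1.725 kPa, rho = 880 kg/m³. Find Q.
Formula: Q = C_d A \sqrt{\frac{2 \Delta P}{\rho}}
Q = 0.645·0.004·√(2·(1.725·1000)/880)·1000 = 5.108 L/s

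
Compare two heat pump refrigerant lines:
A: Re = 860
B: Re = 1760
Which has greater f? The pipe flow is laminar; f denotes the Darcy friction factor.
f(A) = 0.07442, f(B) = 0.03636. Answer: A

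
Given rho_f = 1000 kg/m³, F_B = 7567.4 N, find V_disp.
Formula: F_B = \rho_f g V_{disp}
Substituting knowns: 7567.4 = 1000·9.81·V_disp
Solving for V_disp: V_disp = 7567.4/(1000·9.81) = 0.7714 m³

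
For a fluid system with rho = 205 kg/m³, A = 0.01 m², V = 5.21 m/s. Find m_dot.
Formula: \dot{m} = \rho A V
m_dot = 205·0.01·5.21 = 10.68 kg/s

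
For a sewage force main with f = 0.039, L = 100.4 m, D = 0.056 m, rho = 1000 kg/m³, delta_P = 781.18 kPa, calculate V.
Formula: \Delta P = f \frac{L}{D} \frac{\rho V^2}{2}
Substituting knowns: 781.18 = 0.039·(100.4/0.056)·0.5·1000·V²/1000
Solving for V: V = √((781.18·1000)/(0.039·(100.4/0.056)·0.5·1000)) = 4.727 m/s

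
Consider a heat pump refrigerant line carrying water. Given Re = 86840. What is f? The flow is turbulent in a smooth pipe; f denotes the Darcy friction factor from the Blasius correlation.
Formula: f = \frac{0.316}{Re^{0.25}}
f = 0.316/86840^0.25 = 0.01841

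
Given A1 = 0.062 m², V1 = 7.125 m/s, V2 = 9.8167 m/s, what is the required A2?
Formula: V_2 = \frac{A_1 V_1}{A_2}
Substituting knowns: 9.8167 = 0.062·7.125/A2
Solving for A2: A2 = 0.062·7.125/9.8167 = 0.045 m²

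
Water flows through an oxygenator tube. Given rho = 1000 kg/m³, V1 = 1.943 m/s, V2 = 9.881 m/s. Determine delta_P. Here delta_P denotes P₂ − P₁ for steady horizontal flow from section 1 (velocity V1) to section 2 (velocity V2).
Formula: \Delta P = \frac{1}{2} \rho (V_1^2 - V_2^2)
delta_P = 0.5·1000·(1.943² − 9.881²)/1000 = -46.93 kPa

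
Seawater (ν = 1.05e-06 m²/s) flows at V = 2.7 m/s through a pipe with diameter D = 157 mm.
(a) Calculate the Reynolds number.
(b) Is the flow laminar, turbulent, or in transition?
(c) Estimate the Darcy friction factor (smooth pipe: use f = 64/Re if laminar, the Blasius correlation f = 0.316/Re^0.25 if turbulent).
(a) Re = V·D/ν = 2.7·0.157/1.05e-06 = 403710
(b) Flow regime: turbulent (Re > 4000)
(c) Friction factor: f = 0.316/Re^0.25 = 0.316/403710^0.25 = 0.01254 (Blasius is strictly valid for Re ≲ 1e5; used here as the smooth-pipe estimate the problem specifies)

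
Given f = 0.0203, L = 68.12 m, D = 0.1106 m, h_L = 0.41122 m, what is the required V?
Formula: h_L = f \frac{L}{D} \frac{V^2}{2g}
Substituting knowns: 0.41122 = 0.0203·(68.12/0.1106)·V²/(2·9.81)
Solving for V: V = √(0.41122·2·9.81/(0.0203·(68.12/0.1106))) = 0.8033 m/s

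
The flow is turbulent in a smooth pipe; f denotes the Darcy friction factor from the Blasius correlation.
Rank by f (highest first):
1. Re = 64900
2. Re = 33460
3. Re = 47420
Case 1: f = 0.0198
Case 2: f = 0.02336
Case 3: f = 0.02141
Ranking (highest first): 2, 3, 1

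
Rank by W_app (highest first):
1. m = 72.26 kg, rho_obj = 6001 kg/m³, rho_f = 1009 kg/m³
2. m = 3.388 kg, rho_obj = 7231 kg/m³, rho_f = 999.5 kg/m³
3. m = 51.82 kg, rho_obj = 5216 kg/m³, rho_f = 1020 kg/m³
Case 1: W_app = 589.7 N
Case 2: W_app = 28.64 N
Case 3: W_app = 408.9 N
Ranking (highest first): 1, 3, 2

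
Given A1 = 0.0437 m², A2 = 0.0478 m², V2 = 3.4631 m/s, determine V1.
Formula: V_2 = \frac{A_1 V_1}{A_2}
Substituting knowns: 3.4631 = 0.0437·V1/0.0478
Solving for V1: V1 = 3.4631·0.0478/0.0437 = 3.788 m/s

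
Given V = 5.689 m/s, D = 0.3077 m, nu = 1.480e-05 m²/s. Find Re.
Formula: Re = \frac{V D}{\nu}
Re = 5.689·0.3077/1.480e-05 = 118277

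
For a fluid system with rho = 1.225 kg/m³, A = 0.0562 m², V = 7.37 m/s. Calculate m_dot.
Formula: \dot{m} = \rho A V
m_dot = 1.225·0.0562·7.37 = 0.5074 kg/s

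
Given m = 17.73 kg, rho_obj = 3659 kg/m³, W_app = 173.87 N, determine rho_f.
Formula: W_{app} = mg\left(1 - \frac{\rho_f}{\rho_{obj}}\right)
Substituting knowns: 173.87 = 17.73·9.81·(1 − rho_f/3659)
Solving for rho_f: rho_f = 3659·(1 − 173.87/(17.73·9.81)) = 1.29 kg/m³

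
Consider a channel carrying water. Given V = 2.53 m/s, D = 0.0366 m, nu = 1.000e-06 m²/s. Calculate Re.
Formula: Re = \frac{V D}{\nu}
Re = 2.53·0.0366/1.000e-06 = 92598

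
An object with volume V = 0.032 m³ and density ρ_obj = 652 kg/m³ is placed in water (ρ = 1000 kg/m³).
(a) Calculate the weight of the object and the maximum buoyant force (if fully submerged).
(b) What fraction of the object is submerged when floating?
(a) W=rho_obj*g*V=652*9.81*0.032=204.7 N; F_B(max)=rho*g*V=1000*9.81*0.032=313.9 N
(b) Floating fraction=rho_obj/rho=652/1000=0.652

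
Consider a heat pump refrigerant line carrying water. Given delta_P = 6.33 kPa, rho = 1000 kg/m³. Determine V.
Formula: V = \sqrt{\frac{2 \Delta P}{\rho}}
V = √(2·(6.33·1000)/1000) = 3.558 m/s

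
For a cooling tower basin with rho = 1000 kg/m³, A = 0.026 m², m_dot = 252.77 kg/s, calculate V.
Formula: \dot{m} = \rho A V
Substituting knowns: 252.77 = 1000·0.026·V
Solving for V: V = 252.77/(1000·0.026) = 9.722 m/s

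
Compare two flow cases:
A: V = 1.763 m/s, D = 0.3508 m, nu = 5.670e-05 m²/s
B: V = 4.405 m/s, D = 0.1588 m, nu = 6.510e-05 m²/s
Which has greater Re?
Re(A) = 10908, Re(B) = 10745. Answer: A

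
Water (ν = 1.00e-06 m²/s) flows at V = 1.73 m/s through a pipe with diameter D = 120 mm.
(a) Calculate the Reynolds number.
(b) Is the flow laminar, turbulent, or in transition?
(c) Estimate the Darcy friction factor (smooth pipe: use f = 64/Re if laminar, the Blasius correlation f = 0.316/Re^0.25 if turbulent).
(a) Re = V·D/ν = 1.73·0.12/1.00e-06 = 207600
(b) Flow regime: turbulent (Re > 4000)
(c) Friction factor: f = 0.316/Re^0.25 = 0.316/207600^0.25 = 0.0148 (Blasius is strictly valid for Re ≲ 1e5; used here as the smooth-pipe estimate the problem specifies)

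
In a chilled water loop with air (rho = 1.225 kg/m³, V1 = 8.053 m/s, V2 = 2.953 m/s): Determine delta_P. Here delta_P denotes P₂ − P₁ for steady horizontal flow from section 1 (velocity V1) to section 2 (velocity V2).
Formula: \Delta P = \frac{1}{2} \rho (V_1^2 - V_2^2)
delta_P = 0.5·1.225·(8.053² − 2.953²)/1000 = 0.03438 kPa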